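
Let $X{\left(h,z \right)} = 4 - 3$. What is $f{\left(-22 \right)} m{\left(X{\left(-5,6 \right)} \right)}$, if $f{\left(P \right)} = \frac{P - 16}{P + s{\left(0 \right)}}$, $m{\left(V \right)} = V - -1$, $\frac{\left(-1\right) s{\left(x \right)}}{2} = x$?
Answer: $\frac{38}{11} \approx 3.4545$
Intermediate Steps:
$X{\left(h,z \right)} = 1$
$s{\left(x \right)} = - 2 x$
$m{\left(V \right)} = 1 + V$ ($m{\left(V \right)} = V + 1 = 1 + V$)
$f{\left(P \right)} = \frac{-16 + P}{P}$ ($f{\left(P \right)} = \frac{P - 16}{P - 0} = \frac{-16 + P}{P + 0} = \frac{-16 + P}{P}$)
$f{\left(-22 \right)} m{\left(X{\left(-5,6 \right)} \right)} = \frac{-16 - 22}{-22} \left(1 + 1\right) = \left(- \frac{1}{22}\right) \left(-38\right) 2 = \frac{19}{11} \cdot 2 = \frac{38}{11}$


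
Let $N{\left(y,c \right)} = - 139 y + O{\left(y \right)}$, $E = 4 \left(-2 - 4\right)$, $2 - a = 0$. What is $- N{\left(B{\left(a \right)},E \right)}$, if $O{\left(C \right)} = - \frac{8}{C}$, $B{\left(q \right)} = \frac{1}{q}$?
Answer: $\frac{171}{2} \approx 85.5$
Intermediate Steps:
$a = 2$ ($a = 2 - 0 = 2 + 0 = 2$)
$E = -24$ ($E = 4 \left(-6\right) = -24$)
$N{\left(y,c \right)} = - 139 y - \frac{8}{y}$
$- N{\left(B{\left(a \right)},E \right)} = - (- \frac{139}{2} - \frac{8}{\frac{1}{2}}) = - (\left(-139\right) \frac{1}{2} - 8 \frac{1}{\frac{1}{2}}) = - (- \frac{139}{2} - 16) = \left(-1\right) \left(- \frac{171}{2}\right) = \frac{171}{2}$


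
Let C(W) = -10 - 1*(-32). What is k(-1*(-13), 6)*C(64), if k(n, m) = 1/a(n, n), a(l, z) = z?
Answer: 22/13 ≈ 1.6923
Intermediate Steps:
C(W) = 22 (C(W) = -10 + 32 = 22)
k(n, m) = 1/n
k(-1*(-13), 6)*C(64) = 22/(-1*(-13)) = 22/13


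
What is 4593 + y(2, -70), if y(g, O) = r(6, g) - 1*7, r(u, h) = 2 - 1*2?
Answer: 4586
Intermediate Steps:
r(u, h) = 0 (r(u, h) = 2 - 2 = 0)
y(g, O) = -7 (y(g, O) = 0 - 1*7 = 0 - 7 = -7)
4593 + y(2, -70) = 4593 - 7 = 4586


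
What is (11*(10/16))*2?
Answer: 55/4 ≈ 13.750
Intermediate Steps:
(11*(10/16))*2 = (11*(10*(1/16)))*2 = (11*(5/8))*2 = (55/8)*2 = 55/4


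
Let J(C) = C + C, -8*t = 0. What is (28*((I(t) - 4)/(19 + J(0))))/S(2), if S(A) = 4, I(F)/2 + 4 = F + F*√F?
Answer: -84/19 ≈ -4.4211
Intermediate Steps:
t = 0 (t = -⅛*0 = 0)
J(C) = 2*C
I(F) = -8 + 2*F + 2*F^(3/2) (I(F) = -8 + 2*(F + F*√F) = -8 + 2*(F + F^(3/2)) = -8 + (2*F + 2*F^(3/2)) = -8 + 2*F + 2*F^(3/2))
(28*((I(t) - 4)/(19 + J(0))))/S(2) = (28*(((-8 + 2*0 + 2*0^(3/2)) - 4)/(19 + 2*0)))/4 = (28*(((-8 + 0 + 2*0) - 4)/(19 + 0)))*(¼) = (28*(((-8 + 0 + 0) - 4)/19))*(¼) = (28*((-8 - 4)*(1/19)))*(¼) = (28*(-12*1/19))*(¼) = (28*(-12/19))*(¼) = -336/19*¼ = -84/19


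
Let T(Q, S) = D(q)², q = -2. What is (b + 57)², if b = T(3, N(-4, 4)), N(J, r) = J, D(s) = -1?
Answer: 3364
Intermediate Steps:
T(Q, S) = 1 (T(Q, S) = (-1)² = 1)
b = 1
(b + 57)² = (1 + 57)² = 58² = 3364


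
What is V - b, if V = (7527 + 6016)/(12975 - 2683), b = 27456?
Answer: -282563609/10292 ≈ -27455.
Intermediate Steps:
V = 13543/10292 ≈ 1.3159
V - b = 13543/10292 - 1*27456 = 13543/10292 - 27456 = -282563609/10292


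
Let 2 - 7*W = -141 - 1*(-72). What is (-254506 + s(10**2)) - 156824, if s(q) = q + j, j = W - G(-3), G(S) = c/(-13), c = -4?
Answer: -37421035/91 ≈ -4.1122e+5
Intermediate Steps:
G(S) = 4/13 (G(S) = -4/(-13) = -4*(-1/13) = 4/13)
W = 71/7 (W = 2/7 - (-141 - 1*(-72))/7 = 2/7 - (-141 + 72)/7 = 2/7 - 1/7*(-69) = 2/7 + 69/7 = 71/7 ≈ 10.143)
j = 895/91 (j = 71/7 - 1*4/13 = 71/7 - 4/13 = 895/91 ≈ 9.8352)
s(q) = 895/91 + q (s(q) = q + 895/91 = 895/91 + q)
(-254506 + s(10**2)) - 156824 = (-254506 + (895/91 + 10**2)) - 156824 = (-254506 + (895/91 + 100)) - 156824 = (-254506 + 9995/91) - 156824 = -23150051/91 - 156824 = -37421035/91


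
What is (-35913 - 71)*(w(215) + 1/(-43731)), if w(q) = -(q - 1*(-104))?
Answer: 501983636960/43731 ≈ 1.1479e+7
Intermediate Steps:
w(q) = -104 - q (w(q) = -(q + 104) = -(104 + q) = -104 - q)
(-35913 - 71)*(w(215) + 1/(-43731)) = (-35913 - 71)*((-104 - 1*215) + 1/(-43731)) = -35984*((-104 - 215) - 1/43731) = -35984*(-319 - 1/43731) = -35984*(-13950190/43731) = 501983636960/43731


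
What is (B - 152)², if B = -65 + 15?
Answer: 40804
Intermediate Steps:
B = -50
(B - 152)² = (-50 - 152)² = (-202)² = 40804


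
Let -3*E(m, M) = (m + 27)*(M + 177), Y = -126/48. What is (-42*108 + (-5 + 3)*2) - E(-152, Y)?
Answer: -94445/8 ≈ -11806.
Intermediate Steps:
Y = -21/8 (Y = -126*1/48 = -21/8 ≈ -2.6250)
E(m, M) = -(27 + m)*(177 + M)/3 (E(m, M) = -(m + 27)*(M + 177)/3 = -(27 + m)*(177 + M)/3)
(-42*108 + (-5 + 3)*2) - E(-152, Y) = (-42*108 + (-5 + 3)*2) - (-1593 - 59*(-152) - 9*(-21/8) - ⅓*(-21/8)*(-152)) = (-4536 - 2*2) - (-1593 + 8968 + 189/8 - 133) = (-4536 - 4) - 1*58125/8 = -4540 - 58125/8 = -94445/8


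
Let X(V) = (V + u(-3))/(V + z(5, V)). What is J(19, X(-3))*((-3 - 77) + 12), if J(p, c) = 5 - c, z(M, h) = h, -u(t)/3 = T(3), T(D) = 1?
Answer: -272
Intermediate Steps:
u(t) = -3 (u(t) = -3*1 = -3)
X(V) = (-3 + V)/(2*V) (X(V) = (V - 3)/(V + V) = (-3 + V)/((2*V)) = (-3 + V)*(1/(2*V)) = (-3 + V)/(2*V))
J(19, X(-3))*((-3 - 77) + 12) = (5 - (-3 - 3)/(2*(-3)))*((-3 - 77) + 12) = (5 - (-1)*(-6)/(2*3))*(-80 + 12) = (5 - 1*1)*(-68) = (5 - 1)*(-68) = 4*(-68) = -272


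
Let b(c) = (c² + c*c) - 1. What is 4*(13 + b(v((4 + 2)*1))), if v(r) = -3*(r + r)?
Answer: 10416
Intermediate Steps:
v(r) = -6*r
b(c) = -1 + 2*c² (b(c) = (c² + c²) - 1 = 2*c² - 1 = -1 + 2*c²)
4*(13 + b(v((4 + 2)*1))) = 4*(13 + (-1 + 2*(-6*(4 + 2))²)) = 4*(13 + (-1 + 2*(-36)²)) = 4*(13 + (-1 + 2*1296)) = 4*(13 + (-1 + 2592)) = 4*(13 + 2591) = 4*2604 = 10416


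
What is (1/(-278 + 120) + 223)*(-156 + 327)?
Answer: 6024843/158 ≈ 38132.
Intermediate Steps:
(1/(-278 + 120) + 223)*(-156 + 327) = (1/(-158) + 223)*171 = (-1/158 + 223)*171 = (35233/158)*171 = 6024843/158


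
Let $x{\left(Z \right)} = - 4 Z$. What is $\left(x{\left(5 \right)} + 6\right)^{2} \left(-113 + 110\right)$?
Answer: $-588$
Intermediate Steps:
$\left(x{\left(5 \right)} + 6\right)^{2} \left(-113 + 110\right) = \left(\left(-4\right) 5 + 6\right)^{2} \left(-113 + 110\right) = \left(-20 + 6\right)^{2} \left(-3\right) = \left(-14\right)^{2} \left(-3\right) = 196 \left(-3\right) = -588$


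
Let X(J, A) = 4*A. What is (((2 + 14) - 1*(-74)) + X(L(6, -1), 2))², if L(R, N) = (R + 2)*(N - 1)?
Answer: 9604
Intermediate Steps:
L(R, N) = (-1 + N)*(2 + R) (L(R, N) = (2 + R)*(-1 + N) = (-1 + N)*(2 + R))
(((2 + 14) - 1*(-74)) + X(L(6, -1), 2))² = (((2 + 14) - 1*(-74)) + 4*2)² = ((16 + 74) + 8)² = (90 + 8)² = 98² = 9604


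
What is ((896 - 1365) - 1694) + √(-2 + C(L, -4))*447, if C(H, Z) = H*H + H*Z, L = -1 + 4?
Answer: -2163 + 447*I*√5 ≈ -2163.0 + 999.52*I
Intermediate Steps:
L = 3
C(H, Z) = H² + H*Z
((896 - 1365) - 1694) + √(-2 + C(L, -4))*447 = ((896 - 1365) - 1694) + √(-2 + 3*(3 - 4))*447 = (-469 - 1694) + √(-2 + 3*(-1))*447 = -2163 + √(-2 - 3)*447 = -2163 + √(-5)*447 = -2163 + (I*√5)*447 = -2163 + 447*I*√5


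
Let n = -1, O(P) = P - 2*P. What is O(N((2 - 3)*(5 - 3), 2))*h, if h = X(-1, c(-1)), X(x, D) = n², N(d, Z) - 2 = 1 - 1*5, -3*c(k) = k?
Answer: 2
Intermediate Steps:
c(k) = -k/3
N(d, Z) = -2 (N(d, Z) = 2 + (1 - 1*5) = 2 + (1 - 5) = 2 - 4 = -2)
O(P) = -P
X(x, D) = 1 (X(x, D) = (-1)² = 1)
h = 1
O(N((2 - 3)*(5 - 3), 2))*h = -1*(-2)*1 = 2*1 = 2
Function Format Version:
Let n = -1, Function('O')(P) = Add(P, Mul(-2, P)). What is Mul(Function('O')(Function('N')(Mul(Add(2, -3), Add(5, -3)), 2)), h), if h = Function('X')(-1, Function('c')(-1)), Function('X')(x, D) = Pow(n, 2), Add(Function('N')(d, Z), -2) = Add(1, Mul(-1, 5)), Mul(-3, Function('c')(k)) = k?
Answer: 2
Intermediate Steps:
Function('c')(k) = Mul(Rational(-1, 3), k)
Function('N')(d, Z) = -2 (Function('N')(d, Z) = Add(2, Add(1, Mul(-1, 5))) = Add(2, Add(1, -5)) = Add(2, -4) = -2)
Function('O')(P) = Mul(-1, P)
Function('X')(x, D) = 1 (Function('X')(x, D) = Pow(-1, 2) = 1)
h = 1
Mul(Function('O')(Function('N')(Mul(Add(2, -3), Add(5, -3)), 2)), h) = Mul(Mul(-1, -2), 1) = Mul(2, 1) = 2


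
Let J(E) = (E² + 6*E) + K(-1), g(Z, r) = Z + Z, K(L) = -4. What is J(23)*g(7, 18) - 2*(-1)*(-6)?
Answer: 9270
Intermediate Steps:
g(Z, r) = 2*Z
J(E) = -4 + E² + 6*E (J(E) = (E² + 6*E) - 4 = -4 + E² + 6*E)
J(23)*g(7, 18) - 2*(-1)*(-6) = (-4 + 23² + 6*23)*(2*7) - 2*(-1)*(-6) = (-4 + 529 + 138)*14 + 2*(-6) = 663*14 - 12 = 9282 - 12 = 9270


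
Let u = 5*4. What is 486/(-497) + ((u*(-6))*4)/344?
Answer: -50718/21371 ≈ -2.3732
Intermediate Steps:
u = 20
486/(-497) + ((u*(-6))*4)/344 = 486/(-497) + ((20*(-6))*4)/344 = 486*(-1/497) - 120*4*(1/344) = -486/497 - 480*1/344 = -486/497 - 60/43 = -50718/21371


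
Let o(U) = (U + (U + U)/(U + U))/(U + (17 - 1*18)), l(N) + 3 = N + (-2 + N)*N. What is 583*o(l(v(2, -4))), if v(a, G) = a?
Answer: 0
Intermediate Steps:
l(N) = -3 + N + N*(-2 + N) (l(N) = -3 + (N + (-2 + N)*N) = -3 + (N + N*(-2 + N)) = -3 + N + N*(-2 + N))
o(U) = (1 + U)/(-1 + U) (o(U) = (U + (2*U)/((2*U)))/(U + (17 - 18)) = (U + (2*U)*(1/(2*U)))/(U - 1) = (U + 1)/(-1 + U) = (1 + U)/(-1 + U))
583*o(l(v(2, -4))) = 583*((1 + (-3 + 2**2 - 1*2))/(-1 + (-3 + 2**2 - 1*2))) = 583*((1 + (-3 + 4 - 2))/(-1 + (-3 + 4 - 2))) = 583*((1 - 1)/(-1 - 1)) = 583*(0/(-2)) = 583*(-1/2*0) = 583*0 = 0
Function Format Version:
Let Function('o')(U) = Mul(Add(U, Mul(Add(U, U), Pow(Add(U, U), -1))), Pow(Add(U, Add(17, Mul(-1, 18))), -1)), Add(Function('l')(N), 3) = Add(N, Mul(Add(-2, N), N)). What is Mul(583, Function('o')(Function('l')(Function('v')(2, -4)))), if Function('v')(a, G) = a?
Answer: 0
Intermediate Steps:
Function('l')(N) = Add(-3, N, Mul(N, Add(-2, N))) (Function('l')(N) = Add(-3, Add(N, Mul(Add(-2, N), N))) = Add(-3, Add(N, Mul(N, Add(-2, N)))) = Add(-3, N, Mul(N, Add(-2, N))))
Function('o')(U) = Mul(Pow(Add(-1, U), -1), Add(1, U)) (Function('o')(U) = Mul(Add(U, Mul(Mul(2, U), Pow(Mul(2, U), -1))), Pow(Add(U, Add(17, -18)), -1)) = Mul(Add(U, Mul(Mul(2, U), Mul(Rational(1, 2), Pow(U, -1)))), Pow(Add(U, -1), -1)) = Mul(Add(U, 1), Pow(Add(-1, U), -1)) = Mul(Add(1, U), Pow(Add(-1, U), -1)) = Mul(Pow(Add(-1, U), -1), Add(1, U)))
Mul(583, Function('o')(Function('l')(Function('v')(2, -4)))) = Mul(583, Mul(Pow(Add(-1, Add(-3, Pow(2, 2), Mul(-1, 2))), -1), Add(1, Add(-3, Pow(2, 2), Mul(-1, 2))))) = Mul(583, Mul(Pow(Add(-1, Add(-3, 4, -2)), -1), Add(1, Add(-3, 4, -2)))) = Mul(583, Mul(Pow(Add(-1, -1), -1), Add(1, -1))) = Mul(583, Mul(Pow(-2, -1), 0)) = Mul(583, Mul(Rational(-1, 2), 0)) = Mul(583, 0) = 0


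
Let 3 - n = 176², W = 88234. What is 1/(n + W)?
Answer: 1/57261 ≈ 1.7464e-5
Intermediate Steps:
n = -30973 (n = 3 - 1*176² = 3 - 1*30976 = 3 - 30976 = -30973)
1/(n + W) = 1/(-30973 + 88234) = 1/57261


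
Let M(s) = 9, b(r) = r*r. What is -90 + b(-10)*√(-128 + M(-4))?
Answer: -90 + 100*I*√119 ≈ -90.0 + 1090.9*I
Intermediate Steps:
b(r) = r²
-90 + b(-10)*√(-128 + M(-4)) = -90 + (-10)²*√(-128 + 9) = -90 + 100*√(-119) = -90 + 100*(I*√119) = -90 + 100*I*√119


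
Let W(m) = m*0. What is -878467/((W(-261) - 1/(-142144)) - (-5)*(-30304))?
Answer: 124868813248/21537658879 ≈ 5.7977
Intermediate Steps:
W(m) = 0
-878467/((W(-261) - 1/(-142144)) - (-5)*(-30304)) = -878467/((0 - 1/(-142144)) - (-5)*(-30304)) = -878467/((0 - 1*(-1/142144)) - 1*151520) = -878467/((0 + 1/142144) - 151520) = -878467/(1/142144 - 151520) = -878467/(-21537658879/142144) = -878467*(-142144/21537658879) = 124868813248/21537658879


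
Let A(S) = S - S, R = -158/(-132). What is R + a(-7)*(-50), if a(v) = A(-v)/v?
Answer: 79/66 ≈ 1.1970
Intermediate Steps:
R = 79/66 (R = -158*(-1/132) = 79/66 ≈ 1.1970)
A(S) = 0
a(v) = 0 (a(v) = 0/v = 0)
R + a(-7)*(-50) = 79/66 + 0*(-50) = 79/66 + 0 = 79/66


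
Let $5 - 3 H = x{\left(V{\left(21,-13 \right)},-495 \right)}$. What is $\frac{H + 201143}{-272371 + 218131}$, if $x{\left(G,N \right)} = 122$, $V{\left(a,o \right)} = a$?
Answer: $- \frac{12569}{3390} \approx -3.7077$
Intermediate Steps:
$H = -39$ ($H = \frac{5}{3} - \frac{122}{3} = -39$)
$\frac{H + 201143}{-272371 + 218131} = \frac{-39 + 201143}{-272371 + 218131} = \frac{201104}{-54240} = 201104 \left(- \frac{1}{54240}\right) = - \frac{12569}{3390}$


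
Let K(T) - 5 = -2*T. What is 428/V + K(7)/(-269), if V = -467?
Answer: -110929/125623 ≈ -0.88303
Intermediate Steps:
K(T) = 5 - 2*T
428/V + K(7)/(-269) = 428/(-467) + (5 - 2*7)/(-269) = 428*(-1/467) + (5 - 14)*(-1/269) = -428/467 - 9*(-1/269) = -428/467 + 9/269 = -110929/125623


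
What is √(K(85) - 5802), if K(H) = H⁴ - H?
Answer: √52194738 ≈ 7224.6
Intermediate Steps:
√(K(85) - 5802) = √((85⁴ - 1*85) - 5802) = √((52200625 - 85) - 5802) = √(52200540 - 5802) = √52194738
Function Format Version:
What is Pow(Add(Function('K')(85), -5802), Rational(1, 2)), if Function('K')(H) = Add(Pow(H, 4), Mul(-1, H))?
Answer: Pow(52194738, Rational(1, 2)) ≈ 7224.6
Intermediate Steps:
Pow(Add(Function('K')(85), -5802), Rational(1, 2)) = Pow(Add(Add(Pow(85, 4), Mul(-1, 85)), -5802), Rational(1, 2)) = Pow(Add(Add(52200625, -85), -5802), Rational(1, 2)) = Pow(Add(52200540, -5802), Rational(1, 2)) = Pow(52194738, Rational(1, 2))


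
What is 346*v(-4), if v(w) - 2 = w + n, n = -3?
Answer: -1730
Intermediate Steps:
v(w) = -1 + w (v(w) = 2 + (w - 3) = 2 + (-3 + w) = -1 + w)
346*v(-4) = 346*(-1 - 4) = 346*(-5) = -1730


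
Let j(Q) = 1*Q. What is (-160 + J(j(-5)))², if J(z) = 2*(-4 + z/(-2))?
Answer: 26569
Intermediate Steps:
j(Q) = Q
J(z) = -8 - z (J(z) = 2*(-4 + z*(-½)) = 2*(-4 - z/2) = -8 - z)
(-160 + J(j(-5)))² = (-160 + (-8 - 1*(-5)))² = (-160 + (-8 + 5))² = (-160 - 3)² = (-163)² = 26569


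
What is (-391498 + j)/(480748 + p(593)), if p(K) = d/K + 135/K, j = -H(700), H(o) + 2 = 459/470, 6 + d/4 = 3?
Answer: -109114122347/133989332890 ≈ -0.81435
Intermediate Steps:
d = -12 (d = -24 + 4*3 = -24 + 12 = -12)
H(o) = -481/470 (H(o) = -2 + 459/470 = -481/470)
j = 481/470 (j = -1*(-481/470) = 481/470 ≈ 1.0234)
p(K) = 123/K (p(K) = -12/K + 135/K = 123/K)
(-391498 + j)/(480748 + p(593)) = (-391498 + 481/470)/(480748 + 123/593) = -184003579/(470*(480748 + 123*(1/593))) = -184003579/(470*(480748 + 123/593)) = -184003579/(470*285083687/593) = -184003579/470*593/285083687 = -109114122347/133989332890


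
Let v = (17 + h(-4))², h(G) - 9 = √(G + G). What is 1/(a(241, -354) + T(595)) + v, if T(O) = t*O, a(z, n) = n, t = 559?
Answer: 221943669/332251 + 104*I*√2 ≈ 668.0 + 147.08*I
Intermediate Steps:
h(G) = 9 + √2*√G (h(G) = 9 + √(G + G) = 9 + √(2*G) = 9 + √2*√G)
T(O) = 559*O
v = (26 + 2*I*√2)² (v = (17 + (9 + √2*√(-4)))² = (17 + (9 + √2*(2*I)))² = (17 + (9 + 2*I*√2))² = (26 + 2*I*√2)² ≈ 668.0 + 147.08*I)
1/(a(241, -354) + T(595)) + v = 1/(-354 + 559*595) + (668 + 104*I*√2) = 1/(-354 + 332605) + (668 + 104*I*√2) = 1/332251 + (668 + 104*I*√2) = 221943669/332251 + 104*I*√2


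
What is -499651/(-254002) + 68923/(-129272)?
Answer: 23542152113/16417673272 ≈ 1.4340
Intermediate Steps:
-499651/(-254002) + 68923/(-129272) = -499651*(-1/254002) + 68923*(-1/129272) = 499651/254002 - 68923/129272 = 23542152113/16417673272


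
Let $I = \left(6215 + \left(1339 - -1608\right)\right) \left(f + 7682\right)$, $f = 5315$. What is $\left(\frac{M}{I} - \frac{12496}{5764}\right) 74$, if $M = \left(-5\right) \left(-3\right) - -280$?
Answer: $- \frac{1251275595247}{7799642667} \approx -160.43$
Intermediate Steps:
$M = 295$ ($M = 15 + 280 = 295$)
$I = 119078514$ ($I = \left(6215 + \left(1339 - -1608\right)\right) \left(5315 + 7682\right) = \left(6215 + \left(1339 + 1608\right)\right) 12997 = \left(6215 + 2947\right) 12997 = 9162 \cdot 12997 = 119078514$)
$\left(\frac{M}{I} - \frac{12496}{5764}\right) 74 = \left(\frac{295}{119078514} - \frac{12496}{5764}\right) 74 = \left(295 \cdot \frac{1}{119078514} - \frac{284}{131}\right) 74 = \left(\frac{295}{119078514} - \frac{284}{131}\right) 74 = \left(- \frac{33818259331}{15599285334}\right) 74 = - \frac{1251275595247}{7799642667}$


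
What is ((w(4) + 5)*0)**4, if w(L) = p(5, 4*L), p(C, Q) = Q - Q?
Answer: 0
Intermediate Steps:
p(C, Q) = 0
w(L) = 0
((w(4) + 5)*0)**4 = ((0 + 5)*0)**4 = (5*0)**4 = 0**4 = 0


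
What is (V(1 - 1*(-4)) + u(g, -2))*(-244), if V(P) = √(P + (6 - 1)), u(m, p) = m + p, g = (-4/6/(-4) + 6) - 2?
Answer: -1586/3 - 244*√10 ≈ -1300.3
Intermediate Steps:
g = 25/6 (g = (-4*⅙*(-¼) + 6) - 2 = (-⅔*(-¼) + 6) - 2 = (⅙ + 6) - 2 = 37/6 - 2 = 25/6 ≈ 4.1667)
V(P) = √(5 + P) (V(P) = √(P + 5) = √(5 + P))
(V(1 - 1*(-4)) + u(g, -2))*(-244) = (√(5 + (1 - 1*(-4))) + (25/6 - 2))*(-244) = (√(5 + (1 + 4)) + 13/6)*(-244) = (√(5 + 5) + 13/6)*(-244) = (√10 + 13/6)*(-244) = (13/6 + √10)*(-244) = -1586/3 - 244*√10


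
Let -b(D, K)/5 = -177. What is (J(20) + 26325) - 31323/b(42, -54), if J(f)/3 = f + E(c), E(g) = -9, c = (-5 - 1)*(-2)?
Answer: 7765169/295 ≈ 26323.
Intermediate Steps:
b(D, K) = 885 (b(D, K) = -5*(-177) = 885)
c = 12 (c = -6*(-2) = 12)
J(f) = -27 + 3*f (J(f) = 3*(f - 9) = 3*(-9 + f) = -27 + 3*f)
(J(20) + 26325) - 31323/b(42, -54) = ((-27 + 3*20) + 26325) - 31323/885 = ((-27 + 60) + 26325) - 31323*1/885 = (33 + 26325) - 10441/295 = 26358 - 10441/295 = 7765169/295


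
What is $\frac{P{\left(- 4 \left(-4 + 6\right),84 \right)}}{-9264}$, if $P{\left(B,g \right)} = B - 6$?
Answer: $\frac{7}{4632} \approx 0.0015112$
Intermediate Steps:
$P{\left(B,g \right)} = -6 + B$ ($P{\left(B,g \right)} = B - 6 = -6 + B$)
$\frac{P{\left(- 4 \left(-4 + 6\right),84 \right)}}{-9264} = \frac{-6 - 4 \left(-4 + 6\right)}{-9264} = \left(-6 - 8\right) \left(- \frac{1}{9264}\right) = \left(-14\right) \left(- \frac{1}{9264}\right) = \frac{7}{4632}$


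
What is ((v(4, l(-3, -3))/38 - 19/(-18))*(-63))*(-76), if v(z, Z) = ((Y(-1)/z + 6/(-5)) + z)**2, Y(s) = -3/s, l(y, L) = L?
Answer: 1328383/200 ≈ 6641.9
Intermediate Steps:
v(z, Z) = (-6/5 + z + 3/z)**2 (v(z, Z) = (((-3/(-1))/z + 6/(-5)) + z)**2 = (((-3*(-1))/z + 6*(-1/5)) + z)**2 = ((3/z - 6/5) + z)**2 = ((-6/5 + 3/z) + z)**2 = (-6/5 + z + 3/z)**2)
((v(4, l(-3, -3))/38 - 19/(-18))*(-63))*(-76) = ((((1/25)*(15 - 6*4 + 5*4**2)**2/4**2)/38 - 19/(-18))*(-63))*(-76) = ((((1/25)*(1/16)*(15 - 24 + 5*16)**2)*(1/38) - 19*(-1/18))*(-63))*(-76) = ((((1/25)*(1/16)*(15 - 24 + 80)**2)*(1/38) + 19/18)*(-63))*(-76) = ((((1/25)*(1/16)*71**2)*(1/38) + 19/18)*(-63))*(-76) = ((((1/25)*(1/16)*5041)*(1/38) + 19/18)*(-63))*(-76) = (((5041/400)*(1/38) + 19/18)*(-63))*(-76) = ((5041/15200 + 19/18)*(-63))*(-76) = ((189769/136800)*(-63))*(-76) = -1328383/15200*(-76) = 1328383/200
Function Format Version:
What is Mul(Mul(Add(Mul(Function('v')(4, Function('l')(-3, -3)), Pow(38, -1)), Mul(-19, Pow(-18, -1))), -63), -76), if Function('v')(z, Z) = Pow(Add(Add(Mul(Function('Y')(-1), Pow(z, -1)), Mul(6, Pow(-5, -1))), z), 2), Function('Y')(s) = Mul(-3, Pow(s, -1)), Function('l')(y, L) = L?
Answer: Rational(1328383, 200) ≈ 6641.9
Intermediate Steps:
Function('v')(z, Z) = Pow(Add(Rational(-6, 5), z, Mul(3, Pow(z, -1))), 2) (Function('v')(z, Z) = Pow(Add(Add(Mul(Mul(-3, Pow(-1, -1)), Pow(z, -1)), Mul(6, Pow(-5, -1))), z), 2) = Pow(Add(Add(Mul(Mul(-3, -1), Pow(z, -1)), Mul(6, Rational(-1, 5))), z), 2) = Pow(Add(Add(Mul(3, Pow(z, -1)), Rational(-6, 5)), z), 2) = Pow(Add(Add(Rational(-6, 5), Mul(3, Pow(z, -1))), z), 2) = Pow(Add(Rational(-6, 5), z, Mul(3, Pow(z, -1))), 2))
Mul(Mul(Add(Mul(Function('v')(4, Function('l')(-3, -3)), Pow(38, -1)), Mul(-19, Pow(-18, -1))), -63), -76) = Mul(Mul(Add(Mul(Mul(Rational(1, 25), Pow(4, -2), Pow(Add(15, Mul(-6, 4), Mul(5, Pow(4, 2))), 2)), Pow(38, -1)), Mul(-19, Pow(-18, -1))), -63), -76) = Mul(Mul(Add(Mul(Mul(Rational(1, 25), Rational(1, 16), Pow(Add(15, -24, Mul(5, 16)), 2)), Rational(1, 38)), Mul(-19, Rational(-1, 18))), -63), -76) = Mul(Mul(Add(Mul(Mul(Rational(1, 25), Rational(1, 16), Pow(Add(15, -24, 80), 2)), Rational(1, 38)), Rational(19, 18)), -63), -76) = Mul(Mul(Add(Mul(Mul(Rational(1, 25), Rational(1, 16), Pow(71, 2)), Rational(1, 38)), Rational(19, 18)), -63), -76) = Mul(Mul(Add(Mul(Mul(Rational(1, 25), Rational(1, 16), 5041), Rational(1, 38)), Rational(19, 18)), -63), -76) = Mul(Mul(Add(Mul(Rational(5041, 400), Rational(1, 38)), Rational(19, 18)), -63), -76) = Mul(Mul(Add(Rational(5041, 15200), Rational(19, 18)), -63), -76) = Mul(Mul(Rational(189769, 136800), -63), -76) = Mul(Rational(-1328383, 15200), -76) = Rational(1328383, 200)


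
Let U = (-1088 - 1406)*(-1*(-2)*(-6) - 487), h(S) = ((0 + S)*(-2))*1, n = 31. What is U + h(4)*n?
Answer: 1244258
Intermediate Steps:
h(S) = -2*S (h(S) = (S*(-2))*1 = -2*S*1 = -2*S)
U = 1244506 (U = -2494*(2*(-6) - 487) = -2494*(-12 - 487) = -2494*(-499) = 1244506)
U + h(4)*n = 1244506 - 2*4*31 = 1244506 - 8*31 = 1244506 - 248 = 1244258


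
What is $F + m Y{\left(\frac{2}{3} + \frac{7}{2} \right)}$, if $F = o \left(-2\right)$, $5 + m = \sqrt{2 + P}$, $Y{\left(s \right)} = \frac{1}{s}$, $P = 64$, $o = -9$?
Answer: $\frac{84}{5} + \frac{6 \sqrt{66}}{25} \approx 18.75$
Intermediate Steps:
$m = -5 + \sqrt{66}$ ($m = -5 + \sqrt{2 + 64} = -5 + \sqrt{66} \approx 3.124$)
$F = 18$ ($F = \left(-9\right) \left(-2\right) = 18$)
$F + m Y{\left(\frac{2}{3} + \frac{7}{2} \right)} = 18 + \frac{-5 + \sqrt{66}}{\frac{2}{3} + \frac{7}{2}} = 18 + \frac{-5 + \sqrt{66}}{\frac{25}{6}} = 18 + \left(-5 + \sqrt{66}\right) \frac{6}{25} = 18 - \left(\frac{6}{5} - \frac{6 \sqrt{66}}{25}\right) = \frac{84}{5} + \frac{6 \sqrt{66}}{25}$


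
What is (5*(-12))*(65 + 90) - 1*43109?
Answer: -52409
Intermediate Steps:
(5*(-12))*(65 + 90) - 1*43109 = -60*155 - 43109 = -9300 - 43109 = -52409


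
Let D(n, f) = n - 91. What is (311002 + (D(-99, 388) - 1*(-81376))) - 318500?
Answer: 73688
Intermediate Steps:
D(n, f) = -91 + n
(311002 + (D(-99, 388) - 1*(-81376))) - 318500 = (311002 + ((-91 - 99) - 1*(-81376))) - 318500 = (311002 + (-190 + 81376)) - 318500 = (311002 + 81186) - 318500 = 392188 - 318500 = 73688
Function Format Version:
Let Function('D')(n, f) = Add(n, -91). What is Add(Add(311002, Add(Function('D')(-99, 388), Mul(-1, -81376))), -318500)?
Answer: 73688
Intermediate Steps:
Function('D')(n, f) = Add(-91, n)
Add(Add(311002, Add(Function('D')(-99, 388), Mul(-1, -81376))), -318500) = Add(Add(311002, Add(Add(-91, -99), Mul(-1, -81376))), -318500) = Add(Add(311002, Add(-190, 81376)), -318500) = Add(Add(311002, 81186), -318500) = Add(392188, -318500) = 73688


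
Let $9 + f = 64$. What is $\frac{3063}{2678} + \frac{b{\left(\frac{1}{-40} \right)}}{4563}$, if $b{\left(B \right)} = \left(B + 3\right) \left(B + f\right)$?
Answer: $\frac{295681181}{250660800} \approx 1.1796$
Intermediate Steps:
$f = 55$ ($f = -9 + 64 = 55$)
$b{\left(B \right)} = \left(3 + B\right) \left(55 + B\right)$ ($b{\left(B \right)} = \left(B + 3\right) \left(B + 55\right) = \left(3 + B\right) \left(55 + B\right)$)
$\frac{3063}{2678} + \frac{b{\left(\frac{1}{-40} \right)}}{4563} = \frac{3063}{2678} + \frac{165 + \left(\frac{1}{-40}\right)^{2} + \frac{58}{-40}}{4563} = 3063 \cdot \frac{1}{2678} + \left(165 + \left(- \frac{1}{40}\right)^{2} + 58 \left(- \frac{1}{40}\right)\right) \frac{1}{4563} = \frac{3063}{2678} + \left(165 + \frac{1}{1600} - \frac{29}{20}\right) \frac{1}{4563} = \frac{3063}{2678} + \frac{261681}{1600} \cdot \frac{1}{4563} = \frac{3063}{2678} + \frac{87227}{2433600} = \frac{295681181}{250660800}$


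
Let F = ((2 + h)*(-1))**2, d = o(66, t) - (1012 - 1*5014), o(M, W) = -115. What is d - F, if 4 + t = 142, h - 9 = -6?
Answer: 3862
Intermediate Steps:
h = 3 (h = 9 - 6 = 3)
t = 138 (t = -4 + 142 = 138)
d = 3887 (d = -115 - (1012 - 1*5014) = -115 - (1012 - 5014) = -115 - 1*(-4002) = -115 + 4002 = 3887)
F = 25 (F = ((2 + 3)*(-1))**2 = (5*(-1))**2 = (-5)**2 = 25)
d - F = 3887 - 1*25 = 3887 - 25 = 3862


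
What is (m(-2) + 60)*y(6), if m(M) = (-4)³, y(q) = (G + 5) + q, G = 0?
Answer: -44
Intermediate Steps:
y(q) = 5 + q (y(q) = (0 + 5) + q = 5 + q)
m(M) = -64
(m(-2) + 60)*y(6) = (-64 + 60)*(5 + 6) = -4*11 = -44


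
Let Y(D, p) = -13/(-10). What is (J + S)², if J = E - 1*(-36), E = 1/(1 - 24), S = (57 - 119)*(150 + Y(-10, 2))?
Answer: 1154838233956/13225 ≈ 8.7322e+7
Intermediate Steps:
Y(D, p) = 13/10 (Y(D, p) = -13*(-⅒) = 13/10)
S = -46903/5 (S = (57 - 119)*(150 + 13/10) = -62*1513/10 = -46903/5 ≈ -9380.6)
E = -1/23 (E = 1/(-23) = -1/23 ≈ -0.043478)
J = 827/23 (J = -1/23 - 1*(-36) = -1/23 + 36 = 827/23 ≈ 35.957)
(J + S)² = (827/23 - 46903/5)² = (-1074634/115)² = 1154838233956/13225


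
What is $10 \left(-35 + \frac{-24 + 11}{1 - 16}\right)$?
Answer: $- \frac{1024}{3} \approx -341.33$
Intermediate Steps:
$10 \left(-35 + \frac{-24 + 11}{1 - 16}\right) = 10 \left(-35 - \frac{13}{-15}\right) = 10 \left(-35 - - \frac{13}{15}\right) = 10 \left(-35 + \frac{13}{15}\right) = 10 \left(- \frac{512}{15}\right) = - \frac{1024}{3}$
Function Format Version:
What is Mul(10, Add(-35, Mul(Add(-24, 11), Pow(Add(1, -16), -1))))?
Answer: Rational(-1024, 3) ≈ -341.33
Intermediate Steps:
Mul(10, Add(-35, Mul(Add(-24, 11), Pow(Add(1, -16), -1)))) = Mul(10, Add(-35, Mul(-13, Pow(-15, -1)))) = Mul(10, Add(-35, Mul(-13, Rational(-1, 15)))) = Mul(10, Add(-35, Rational(13, 15))) = Mul(10, Rational(-512, 15)) = Rational(-1024, 3)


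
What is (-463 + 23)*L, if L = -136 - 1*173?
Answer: 135960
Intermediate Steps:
L = -309 (L = -136 - 173 = -309)
(-463 + 23)*L = (-463 + 23)*(-309) = -440*(-309) = 135960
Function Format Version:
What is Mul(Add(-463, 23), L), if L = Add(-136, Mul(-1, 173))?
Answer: 135960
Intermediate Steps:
L = -309 (L = Add(-136, -173) = -309)
Mul(Add(-463, 23), L) = Mul(Add(-463, 23), -309) = Mul(-440, -309) = 135960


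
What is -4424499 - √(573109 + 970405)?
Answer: -4424499 - √1543514 ≈ -4.4257e+6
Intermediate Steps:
-4424499 - √(573109 + 970405) = -4424499 - √1543514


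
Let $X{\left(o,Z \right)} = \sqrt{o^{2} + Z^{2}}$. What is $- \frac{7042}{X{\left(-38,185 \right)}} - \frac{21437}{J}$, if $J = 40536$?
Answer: $- \frac{21437}{40536} - \frac{7042 \sqrt{35669}}{35669} \approx -37.815$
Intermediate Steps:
$X{\left(o,Z \right)} = \sqrt{Z^{2} + o^{2}}$
$- \frac{7042}{X{\left(-38,185 \right)}} - \frac{21437}{J} = - \frac{7042}{\sqrt{185^{2} + \left(-38\right)^{2}}} - \frac{21437}{40536} = - \frac{7042}{\sqrt{34225 + 1444}} - \frac{21437}{40536} = - \frac{7042}{\sqrt{35669}} - \frac{21437}{40536} = - 7042 \frac{\sqrt{35669}}{35669} - \frac{21437}{40536} = - \frac{7042 \sqrt{35669}}{35669} - \frac{21437}{40536} = - \frac{21437}{40536} - \frac{7042 \sqrt{35669}}{35669}$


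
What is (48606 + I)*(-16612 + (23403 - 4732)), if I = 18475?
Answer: 138119779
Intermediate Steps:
(48606 + I)*(-16612 + (23403 - 4732)) = (48606 + 18475)*(-16612 + (23403 - 4732)) = 67081*(-16612 + 18671) = 67081*2059 = 138119779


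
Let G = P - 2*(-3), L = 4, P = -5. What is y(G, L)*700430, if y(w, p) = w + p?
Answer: 3502150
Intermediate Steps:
G = 1 (G = -5 - 2*(-3) = -5 + 6 = 1)
y(w, p) = p + w
y(G, L)*700430 = (4 + 1)*700430 = 5*700430 = 3502150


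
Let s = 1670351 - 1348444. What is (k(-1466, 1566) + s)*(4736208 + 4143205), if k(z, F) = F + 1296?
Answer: 2883758080597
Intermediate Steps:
s = 321907
k(z, F) = 1296 + F
(k(-1466, 1566) + s)*(4736208 + 4143205) = ((1296 + 1566) + 321907)*(4736208 + 4143205) = (2862 + 321907)*8879413 = 324769*8879413 = 2883758080597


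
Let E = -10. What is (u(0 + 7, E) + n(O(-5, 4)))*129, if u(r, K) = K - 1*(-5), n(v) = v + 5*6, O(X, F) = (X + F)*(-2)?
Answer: 3483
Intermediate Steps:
O(X, F) = -2*F - 2*X (O(X, F) = (F + X)*(-2) = -2*F - 2*X)
n(v) = 30 + v (n(v) = v + 30 = 30 + v)
u(r, K) = 5 + K (u(r, K) = K + 5 = 5 + K)
(u(0 + 7, E) + n(O(-5, 4)))*129 = ((5 - 10) + (30 + (-2*4 - 2*(-5))))*129 = (-5 + (30 + (-8 + 10)))*129 = (-5 + (30 + 2))*129 = (-5 + 32)*129 = 27*129 = 3483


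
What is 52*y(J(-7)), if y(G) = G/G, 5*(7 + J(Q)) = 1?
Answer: 52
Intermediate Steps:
J(Q) = -34/5 (J(Q) = -7 + (⅕)*1 = -7 + ⅕ = -34/5)
y(G) = 1
52*y(J(-7)) = 52*1 = 52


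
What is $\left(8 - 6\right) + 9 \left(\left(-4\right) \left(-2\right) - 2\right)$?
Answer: $56$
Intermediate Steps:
$\left(8 - 6\right) + 9 \left(\left(-4\right) \left(-2\right) - 2\right) = 2 + 9 \left(8 - 2\right) = 2 + 9 \cdot 6 = 2 + 54 = 56$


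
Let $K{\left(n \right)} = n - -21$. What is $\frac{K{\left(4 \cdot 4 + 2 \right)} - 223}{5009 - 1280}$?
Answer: $- \frac{184}{3729} \approx -0.049343$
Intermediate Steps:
$K{\left(n \right)} = 21 + n$ ($K{\left(n \right)} = n + 21 = 21 + n$)
$\frac{K{\left(4 \cdot 4 + 2 \right)} - 223}{5009 - 1280} = \frac{\left(21 + \left(4 \cdot 4 + 2\right)\right) - 223}{5009 - 1280} = \frac{\left(21 + \left(16 + 2\right)\right) - 223}{3729} = \left(\left(21 + 18\right) - 223\right) \frac{1}{3729} = \left(39 - 223\right) \frac{1}{3729} = \left(-184\right) \frac{1}{3729} = - \frac{184}{3729}$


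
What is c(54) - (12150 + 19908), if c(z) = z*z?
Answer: -29142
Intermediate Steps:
c(z) = z²
c(54) - (12150 + 19908) = 54² - (12150 + 19908) = 2916 - 1*32058 = 2916 - 32058 = -29142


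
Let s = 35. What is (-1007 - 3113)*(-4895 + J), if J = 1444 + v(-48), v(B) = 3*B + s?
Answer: 14667200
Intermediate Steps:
v(B) = 35 + 3*B (v(B) = 3*B + 35 = 35 + 3*B)
J = 1335 (J = 1444 + (35 + 3*(-48)) = 1444 + (35 - 144) = 1444 - 109 = 1335)
(-1007 - 3113)*(-4895 + J) = (-1007 - 3113)*(-4895 + 1335) = -4120*(-3560) = 14667200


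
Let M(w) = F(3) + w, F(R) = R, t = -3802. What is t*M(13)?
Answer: -60832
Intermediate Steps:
M(w) = 3 + w
t*M(13) = -3802*(3 + 13) = -3802*16 = -60832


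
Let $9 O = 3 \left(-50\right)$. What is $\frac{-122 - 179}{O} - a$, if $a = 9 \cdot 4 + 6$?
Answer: $- \frac{1197}{50} \approx -23.94$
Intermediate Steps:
$a = 42$ ($a = 36 + 6 = 42$)
$O = - \frac{50}{3}$ ($O = \frac{3 \left(-50\right)}{9} = \frac{1}{9} \left(-150\right) = - \frac{50}{3} \approx -16.667$)
$\frac{-122 - 179}{O} - a = \frac{-122 - 179}{- \frac{50}{3}} - 42 = \left(-122 - 179\right) \left(- \frac{3}{50}\right) - 42 = \left(-301\right) \left(- \frac{3}{50}\right) - 42 = \frac{903}{50} - 42 = - \frac{1197}{50}$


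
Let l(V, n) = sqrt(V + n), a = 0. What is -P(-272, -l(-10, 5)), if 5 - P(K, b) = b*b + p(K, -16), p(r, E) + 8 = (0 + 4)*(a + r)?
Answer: -1106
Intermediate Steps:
p(r, E) = -8 + 4*r (p(r, E) = -8 + (0 + 4)*(0 + r) = -8 + 4*r)
P(K, b) = 13 - b**2 - 4*K (P(K, b) = 5 - (b*b + (-8 + 4*K)) = 5 - (b**2 + (-8 + 4*K)) = 5 - (-8 + b**2 + 4*K) = 5 + (8 - b**2 - 4*K) = 13 - b**2 - 4*K)
-P(-272, -l(-10, 5)) = -(13 - (-sqrt(-10 + 5))**2 - 4*(-272)) = -(13 - (-sqrt(-5))**2 + 1088) = -(13 - (-I*sqrt(5))**2 + 1088) = -(13 - 1*(-5) + 1088) = -(13 + 5 + 1088) = -1*1106 = -1106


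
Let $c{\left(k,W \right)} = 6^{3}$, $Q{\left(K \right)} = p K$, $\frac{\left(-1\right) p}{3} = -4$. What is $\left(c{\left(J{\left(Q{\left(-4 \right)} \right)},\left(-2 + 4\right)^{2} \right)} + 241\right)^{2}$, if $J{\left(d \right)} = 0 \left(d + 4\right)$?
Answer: $208849$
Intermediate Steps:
$p = 12$ ($p = \left(-3\right) \left(-4\right) = 12$)
$Q{\left(K \right)} = 12 K$
$J{\left(d \right)} = 0$ ($J{\left(d \right)} = 0 \left(4 + d\right) = 0$)
$c{\left(k,W \right)} = 216$
$\left(c{\left(J{\left(Q{\left(-4 \right)} \right)},\left(-2 + 4\right)^{2} \right)} + 241\right)^{2} = \left(216 + 241\right)^{2} = 457^{2} = 208849$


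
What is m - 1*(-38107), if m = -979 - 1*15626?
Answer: 21502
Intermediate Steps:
m = -16605 (m = -979 - 15626 = -16605)
m - 1*(-38107) = -16605 - 1*(-38107) = -16605 + 38107 = 21502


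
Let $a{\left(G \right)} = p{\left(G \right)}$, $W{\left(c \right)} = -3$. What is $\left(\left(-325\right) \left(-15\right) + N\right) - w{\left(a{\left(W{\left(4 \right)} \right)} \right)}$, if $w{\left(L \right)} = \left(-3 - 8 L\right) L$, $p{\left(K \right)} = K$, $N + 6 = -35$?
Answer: $4897$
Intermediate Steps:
$N = -41$ ($N = -6 - 35 = -41$)
$a{\left(G \right)} = G$
$w{\left(L \right)} = L \left(-3 - 8 L\right)$
$\left(\left(-325\right) \left(-15\right) + N\right) - w{\left(a{\left(W{\left(4 \right)} \right)} \right)} = \left(\left(-325\right) \left(-15\right) - 41\right) - \left(-1\right) \left(-3\right) \left(3 + 8 \left(-3\right)\right) = \left(4875 - 41\right) - \left(-1\right) \left(-3\right) \left(3 - 24\right) = 4834 - \left(-1\right) \left(-3\right) \left(-21\right) = 4834 - -63 = 4834 + 63 = 4897$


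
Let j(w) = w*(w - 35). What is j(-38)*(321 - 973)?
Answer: -1808648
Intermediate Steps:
j(w) = w*(-35 + w)
j(-38)*(321 - 973) = (-38*(-35 - 38))*(321 - 973) = -38*(-73)*(-652) = 2774*(-652) = -1808648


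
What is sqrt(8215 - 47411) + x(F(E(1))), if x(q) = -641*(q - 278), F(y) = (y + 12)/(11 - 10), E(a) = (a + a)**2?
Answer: 167942 + 2*I*sqrt(9799) ≈ 1.6794e+5 + 197.98*I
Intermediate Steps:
E(a) = 4*a**2 (E(a) = (2*a)**2 = 4*a**2)
F(y) = 12 + y (F(y) = (12 + y)/1 = (12 + y)*1 = 12 + y)
x(q) = 178198 - 641*q (x(q) = -641*(-278 + q) = 178198 - 641*q)
sqrt(8215 - 47411) + x(F(E(1))) = sqrt(8215 - 47411) + (178198 - 641*(12 + 4*1**2)) = sqrt(-39196) + (178198 - 641*(12 + 4*1)) = 2*I*sqrt(9799) + (178198 - 641*(12 + 4)) = 2*I*sqrt(9799) + (178198 - 641*16) = 2*I*sqrt(9799) + (178198 - 10256) = 2*I*sqrt(9799) + 167942 = 167942 + 2*I*sqrt(9799)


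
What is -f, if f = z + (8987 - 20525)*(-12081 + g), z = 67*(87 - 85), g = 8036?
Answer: -46671344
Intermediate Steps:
z = 134 (z = 67*2 = 134)
f = 46671344 (f = 134 + (8987 - 20525)*(-12081 + 8036) = 134 - 11538*(-4045) = 134 + 46671210 = 46671344)
-f = -1*46671344 = -46671344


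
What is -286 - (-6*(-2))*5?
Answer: -346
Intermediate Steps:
-286 - (-6*(-2))*5 = -286 - 12*5 = -286 - 1*60 = -286 - 60 = -346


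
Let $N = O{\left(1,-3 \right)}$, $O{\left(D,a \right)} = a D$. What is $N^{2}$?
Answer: $9$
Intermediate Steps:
$O{\left(D,a \right)} = D a$
$N = -3$ ($N = 1 \left(-3\right) = -3$)
$N^{2} = \left(-3\right)^{2} = 9$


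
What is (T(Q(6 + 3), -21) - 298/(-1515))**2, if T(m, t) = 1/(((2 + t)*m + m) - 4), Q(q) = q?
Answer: 2299490209/63247220100 ≈ 0.036357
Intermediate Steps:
T(m, t) = 1/(-4 + m + m*(2 + t)) (T(m, t) = 1/((m*(2 + t) + m) - 4) = 1/((m + m*(2 + t)) - 4) = 1/(-4 + m + m*(2 + t)))
(T(Q(6 + 3), -21) - 298/(-1515))**2 = (1/(-4 + 3*(6 + 3) + (6 + 3)*(-21)) - 298/(-1515))**2 = (1/(-4 + 3*9 + 9*(-21)) - 298*(-1/1515))**2 = (1/(-4 + 27 - 189) + 298/1515)**2 = (1/(-166) + 298/1515)**2 = (-1/166 + 298/1515)**2 = (47953/251490)**2 = 2299490209/63247220100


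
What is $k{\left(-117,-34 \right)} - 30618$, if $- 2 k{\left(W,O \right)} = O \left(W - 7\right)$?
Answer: $-32726$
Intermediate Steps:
$k{\left(W,O \right)} = - \frac{O \left(-7 + W\right)}{2}$ ($k{\left(W,O \right)} = - \frac{O \left(W - 7\right)}{2} = - \frac{O \left(-7 + W\right)}{2}$)
$k{\left(-117,-34 \right)} - 30618 = \frac{1}{2} \left(-34\right) \left(7 - -117\right) - 30618 = \frac{1}{2} \left(-34\right) \left(7 + 117\right) - 30618 = \frac{1}{2} \left(-34\right) 124 - 30618 = -2108 - 30618 = -32726$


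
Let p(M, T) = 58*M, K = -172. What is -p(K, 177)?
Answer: 9976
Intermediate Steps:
-p(K, 177) = -58*(-172) = -1*(-9976) = 9976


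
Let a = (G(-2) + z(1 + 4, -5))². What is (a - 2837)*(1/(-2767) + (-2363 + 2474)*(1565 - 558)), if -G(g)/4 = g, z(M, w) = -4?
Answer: -872498508518/2767 ≈ -3.1532e+8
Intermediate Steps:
G(g) = -4*g
a = 16 (a = (-4*(-2) - 4)² = (8 - 4)² = 4² = 16)
(a - 2837)*(1/(-2767) + (-2363 + 2474)*(1565 - 558)) = (16 - 2837)*(1/(-2767) + (-2363 + 2474)*(1565 - 558)) = -2821*(-1/2767 + 111*1007) = -2821*(-1/2767 + 111777) = -2821*309286958/2767 = -872498508518/2767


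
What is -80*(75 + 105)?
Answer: -14400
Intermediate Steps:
-80*(75 + 105) = -80*180 = -14400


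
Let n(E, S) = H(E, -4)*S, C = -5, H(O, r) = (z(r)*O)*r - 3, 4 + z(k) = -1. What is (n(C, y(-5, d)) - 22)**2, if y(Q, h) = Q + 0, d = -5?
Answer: 243049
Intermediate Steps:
z(k) = -5 (z(k) = -4 - 1 = -5)
H(O, r) = -3 - 5*O*r (H(O, r) = (-5*O)*r - 3 = -5*O*r - 3 = -3 - 5*O*r)
y(Q, h) = Q
n(E, S) = S*(-3 + 20*E) (n(E, S) = (-3 - 5*E*(-4))*S = (-3 + 20*E)*S = S*(-3 + 20*E))
(n(C, y(-5, d)) - 22)**2 = (-5*(-3 + 20*(-5)) - 22)**2 = (-5*(-3 - 100) - 22)**2 = (-5*(-103) - 22)**2 = (515 - 22)**2 = 493**2 = 243049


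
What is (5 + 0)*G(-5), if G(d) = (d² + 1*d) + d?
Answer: 75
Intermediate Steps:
G(d) = d² + 2*d (G(d) = (d² + d) + d = (d + d²) + d = d² + 2*d)
(5 + 0)*G(-5) = (5 + 0)*(-5*(2 - 5)) = 5*(-5*(-3)) = 5*15 = 75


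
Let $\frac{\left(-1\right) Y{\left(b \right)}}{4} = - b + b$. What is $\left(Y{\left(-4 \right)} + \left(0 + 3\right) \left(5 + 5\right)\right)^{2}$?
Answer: $900$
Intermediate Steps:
$Y{\left(b \right)} = 0$ ($Y{\left(b \right)} = - 4 \left(- b + b\right) = \left(-4\right) 0 = 0$)
$\left(Y{\left(-4 \right)} + \left(0 + 3\right) \left(5 + 5\right)\right)^{2} = \left(0 + \left(0 + 3\right) \left(5 + 5\right)\right)^{2} = \left(0 + 3 \cdot 10\right)^{2} = \left(0 + 30\right)^{2} = 30^{2} = 900$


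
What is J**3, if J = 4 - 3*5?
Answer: -1331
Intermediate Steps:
J = -11 (J = 4 - 15 = -11)
J**3 = (-11)**3 = -1331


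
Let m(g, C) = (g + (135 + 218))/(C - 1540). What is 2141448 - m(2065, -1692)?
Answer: 3460581177/1616 ≈ 2.1414e+6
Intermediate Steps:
m(g, C) = (353 + g)/(-1540 + C) (m(g, C) = (g + 353)/(-1540 + C) = (353 + g)/(-1540 + C))
2141448 - m(2065, -1692) = 2141448 - (353 + 2065)/(-1540 - 1692) = 2141448 - 2418/(-3232) = 2141448 - (-1)*2418/3232 = 2141448 - 1*(-1209/1616) = 2141448 + 1209/1616 = 3460581177/1616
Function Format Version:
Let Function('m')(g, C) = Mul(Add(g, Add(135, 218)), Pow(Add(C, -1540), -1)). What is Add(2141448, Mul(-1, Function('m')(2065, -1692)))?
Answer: Rational(3460581177, 1616) ≈ 2.1414e+6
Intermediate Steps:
Function('m')(g, C) = Mul(Pow(Add(-1540, C), -1), Add(353, g)) (Function('m')(g, C) = Mul(Add(g, 353), Pow(Add(-1540, C), -1)) = Mul(Add(353, g), Pow(Add(-1540, C), -1)) = Mul(Pow(Add(-1540, C), -1), Add(353, g)))
Add(2141448, Mul(-1, Function('m')(2065, -1692))) = Add(2141448, Mul(-1, Mul(Pow(Add(-1540, -1692), -1), Add(353, 2065)))) = Add(2141448, Mul(-1, Mul(Pow(-3232, -1), 2418))) = Add(2141448, Mul(-1, Mul(Rational(-1, 3232), 2418))) = Add(2141448, Mul(-1, Rational(-1209, 1616))) = Add(2141448, Rational(1209, 1616)) = Rational(3460581177, 1616)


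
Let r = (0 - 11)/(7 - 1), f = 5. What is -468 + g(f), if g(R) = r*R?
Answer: -2863/6 ≈ -477.17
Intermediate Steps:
r = -11/6 ≈ -1.8333
g(R) = -11*R/6
-468 + g(f) = -468 - 11/6*5 = -468 - 55/6 = -2863/6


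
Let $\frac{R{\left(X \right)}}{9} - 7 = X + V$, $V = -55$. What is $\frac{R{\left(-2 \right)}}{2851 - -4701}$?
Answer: $- \frac{225}{3776} \approx -0.059587$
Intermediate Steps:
$R{\left(X \right)} = -432 + 9 X$ ($R{\left(X \right)} = 63 + 9 \left(X - 55\right) = 63 + 9 \left(-55 + X\right) = 63 + \left(-495 + 9 X\right) = -432 + 9 X$)
$\frac{R{\left(-2 \right)}}{2851 - -4701} = \frac{-432 + 9 \left(-2\right)}{2851 - -4701} = \frac{-432 - 18}{2851 + 4701} = - \frac{450}{7552} = \left(-450\right) \frac{1}{7552} = - \frac{225}{3776}$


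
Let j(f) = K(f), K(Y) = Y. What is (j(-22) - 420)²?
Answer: 195364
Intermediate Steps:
j(f) = f
(j(-22) - 420)² = (-22 - 420)² = (-442)² = 195364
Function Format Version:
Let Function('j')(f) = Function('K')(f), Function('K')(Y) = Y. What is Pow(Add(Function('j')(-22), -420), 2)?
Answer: 195364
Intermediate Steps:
Function('j')(f) = f
Pow(Add(Function('j')(-22), -420), 2) = Pow(Add(-22, -420), 2) = Pow(-442, 2) = 195364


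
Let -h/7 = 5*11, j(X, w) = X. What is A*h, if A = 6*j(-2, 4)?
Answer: 4620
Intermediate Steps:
h = -385 (h = -35*11 = -7*55 = -385)
A = -12 (A = 6*(-2) = -12)
A*h = -12*(-385) = 4620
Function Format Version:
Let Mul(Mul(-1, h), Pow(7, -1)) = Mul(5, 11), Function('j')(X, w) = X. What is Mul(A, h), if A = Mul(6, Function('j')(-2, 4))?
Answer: 4620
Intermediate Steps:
h = -385 (h = Mul(-7, Mul(5, 11)) = Mul(-7, 55) = -385)
A = -12 (A = Mul(6, -2) = -12)
Mul(A, h) = Mul(-12, -385) = 4620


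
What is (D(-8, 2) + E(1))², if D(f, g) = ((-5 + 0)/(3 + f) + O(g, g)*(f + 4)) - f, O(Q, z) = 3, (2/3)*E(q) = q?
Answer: 9/4 ≈ 2.2500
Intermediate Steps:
E(q) = 3*q/2
D(f, g) = 12 - 5/(3 + f) + 2*f (D(f, g) = ((-5 + 0)/(3 + f) + 3*(f + 4)) - f = (-5/(3 + f) + 3*(4 + f)) - f = (-5/(3 + f) + (12 + 3*f)) - f = (12 - 5/(3 + f) + 3*f) - f = 12 - 5/(3 + f) + 2*f)
(D(-8, 2) + E(1))² = ((31 + 2*(-8)² + 18*(-8))/(3 - 8) + (3/2)*1)² = ((31 + 2*64 - 144)/(-5) + 3/2)² = (-(31 + 128 - 144)/5 + 3/2)² = (-⅕*15 + 3/2)² = (-3 + 3/2)² = (-3/2)² = 9/4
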